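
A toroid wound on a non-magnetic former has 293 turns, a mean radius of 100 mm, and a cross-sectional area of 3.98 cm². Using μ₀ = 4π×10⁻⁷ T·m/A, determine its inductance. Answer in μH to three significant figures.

L ≈ 68.3 μH

For a thin toroid, L = μ₀N²A/(2πR).
L = (4π×10⁻⁷)(293)²(3.980×10^-4) / (2π×0.1 m) = 6.834×10^-5 H.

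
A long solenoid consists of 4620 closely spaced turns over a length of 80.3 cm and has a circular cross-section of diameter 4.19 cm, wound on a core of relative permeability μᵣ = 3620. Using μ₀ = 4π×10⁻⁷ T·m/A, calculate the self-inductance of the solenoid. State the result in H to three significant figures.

A = π(d/2)² = π(2.095×10^-2 m)² = 1.379×10^-3 m².
For a long solenoid, L = μ₀μᵣN²A/ℓ.
L = (4π×10⁻⁷)(3620)(4620)²(1.379×10^-3)/(0.803 m) = 166.7 H.

L ≈ 167 H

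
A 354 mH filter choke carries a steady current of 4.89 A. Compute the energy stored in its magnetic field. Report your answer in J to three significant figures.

Stored magnetic energy: U = ½LI².
U = ½(0.354 H)(4.89 A)² = 4.232 J.

U ≈ 4.23 J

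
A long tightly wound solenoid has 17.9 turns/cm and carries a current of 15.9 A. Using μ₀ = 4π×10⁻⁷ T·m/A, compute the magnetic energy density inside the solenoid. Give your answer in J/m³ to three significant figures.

B = μ₀nI = (4π×10⁻⁷)(1.790×10^3)(15.9) = 3.577×10^-2 T.
u = B²/(2μ₀) = (3.577×10^-2)²/(2×4π×10⁻⁷) = 509 J/m³.

u ≈ 509 J/m³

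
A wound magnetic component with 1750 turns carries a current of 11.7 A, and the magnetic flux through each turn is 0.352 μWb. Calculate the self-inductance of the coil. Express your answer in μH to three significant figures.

Self-inductance is defined by L = NΦ_B/I (flux linkage over current).
L = (1750)(3.520×10^-7 Wb)/(11.7 A) = 5.26496×10^-5 H.

L ≈ 52.6 μH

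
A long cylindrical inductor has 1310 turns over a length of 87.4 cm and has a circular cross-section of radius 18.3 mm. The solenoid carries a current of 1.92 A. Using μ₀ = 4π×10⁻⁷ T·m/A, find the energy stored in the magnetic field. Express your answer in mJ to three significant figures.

U ≈ 4.78 mJ

A = πr² = π(1.830×10^-2 m)² = 1.052×10^-3 m².
L = μ₀N²A/ℓ = (4π×10⁻⁷)(1310)²(1.052×10^-3)/(0.874) = 2.596×10^-3 H.
U = ½LI² = ½(2.596×10^-3)(1.92)² = 4.7848×10^-3 J.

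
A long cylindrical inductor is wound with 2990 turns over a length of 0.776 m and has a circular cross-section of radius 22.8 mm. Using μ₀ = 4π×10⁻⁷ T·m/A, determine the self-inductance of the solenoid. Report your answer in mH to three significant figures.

L ≈ 23.6 mH

A = πr² = π(2.280×10^-2 m)² = 1.633×10^-3 m².
For a long solenoid, L = μ₀N²A/ℓ.
L = (4π×10⁻⁷)(2990)²(1.633×10^-3)/(0.776 m) = 2.364×10^-2 H.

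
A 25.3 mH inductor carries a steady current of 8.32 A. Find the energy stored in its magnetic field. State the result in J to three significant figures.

U ≈ 0.876 J

Stored magnetic energy: U = ½LI².
U = ½(2.530×10^-2 H)(8.32 A)² = 0.8757 J.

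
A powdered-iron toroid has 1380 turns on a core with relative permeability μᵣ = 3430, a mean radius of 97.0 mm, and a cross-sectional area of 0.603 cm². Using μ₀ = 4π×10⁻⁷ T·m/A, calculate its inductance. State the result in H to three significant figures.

For a thin toroid, L = μ₀μᵣN²A/(2πR).
L = (4π×10⁻⁷)(3430)(1380)²(6.030×10^-5) / (2π×9.700×10^-2 m) = 0.8121 H.

L ≈ 0.812 H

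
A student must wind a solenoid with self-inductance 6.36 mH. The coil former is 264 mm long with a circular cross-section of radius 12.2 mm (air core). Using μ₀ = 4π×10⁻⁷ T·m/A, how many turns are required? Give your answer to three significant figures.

A = πr² = π(1.220×10^-2 m)² = 4.676×10^-4 m².
From L = μ₀N²A/ℓ, N = √(Lℓ / (μ₀A)).
N = √[(6.360×10^-3)(0.264) / ((4π×10⁻⁷)×4.676×10^-4)] = √(2.857×10^6) ≈ 1690.4.

N ≈ 1690 turns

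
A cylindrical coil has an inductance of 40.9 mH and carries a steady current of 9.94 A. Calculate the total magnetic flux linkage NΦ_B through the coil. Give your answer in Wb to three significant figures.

NΦ_B ≈ 0.407 Wb

From L = NΦ_B/I, the flux linkage is NΦ_B = LI.
NΦ_B = (4.090×10^-2 H)(9.94 A) = 0.4065 Wb.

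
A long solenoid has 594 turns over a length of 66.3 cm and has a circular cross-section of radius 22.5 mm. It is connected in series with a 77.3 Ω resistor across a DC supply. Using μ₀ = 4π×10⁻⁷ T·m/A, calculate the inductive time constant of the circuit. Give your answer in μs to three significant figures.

τ ≈ 13.8 μs

A = πr² = π(2.250×10^-2 m)² = 1.590×10^-3 m².
L = μ₀N²A/ℓ = (4π×10⁻⁷)(594)²(1.590×10^-3)/(0.663) = 1.064×10^-3 H.
τ = L/R = (1.064×10^-3)/(77.3) = 1.376×10^-5 s.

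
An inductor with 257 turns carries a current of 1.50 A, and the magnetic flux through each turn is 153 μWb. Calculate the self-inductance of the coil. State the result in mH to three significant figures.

L ≈ 26.2 mH

Self-inductance is defined by L = NΦ_B/I (flux linkage over current).
L = (257)(1.530×10^-4 Wb)/(1.50 A) = 2.621×10^-2 H.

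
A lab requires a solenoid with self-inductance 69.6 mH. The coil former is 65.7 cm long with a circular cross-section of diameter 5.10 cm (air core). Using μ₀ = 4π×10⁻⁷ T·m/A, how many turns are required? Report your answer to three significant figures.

A = π(d/2)² = π(2.550×10^-2 m)² = 2.043×10^-3 m².
From L = μ₀N²A/ℓ, N = √(Lℓ / (μ₀A)).
N = √[(6.960×10^-2)(0.657) / ((4π×10⁻⁷)×2.043×10^-3)] = √(1.781×10^7) ≈ 4220.5.

N ≈ 4220 turns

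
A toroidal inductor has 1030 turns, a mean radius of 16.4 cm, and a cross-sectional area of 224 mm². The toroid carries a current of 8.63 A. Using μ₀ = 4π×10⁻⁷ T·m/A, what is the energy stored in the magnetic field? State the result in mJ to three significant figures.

L = μ₀N²A/(2πR) = (4π×10⁻⁷)(1030)²(2.240×10^-4)/(2π×0.164) = 2.898×10^-4 H.
U = ½LI² = ½(2.898×10^-4)(8.63)² = 1.079×10^-2 J.

U ≈ 10.8 mJ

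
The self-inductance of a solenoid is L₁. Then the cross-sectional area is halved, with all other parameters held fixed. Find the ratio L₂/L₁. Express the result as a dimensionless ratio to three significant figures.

L₂/L₁ = 0.500

For a solenoid, L ∝ μᵣN²A/ℓ.
L₂/L₁ = (0.5) = 0.500.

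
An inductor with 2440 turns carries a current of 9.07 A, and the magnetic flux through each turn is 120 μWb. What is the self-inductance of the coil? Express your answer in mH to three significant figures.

L ≈ 32.3 mH

Self-inductance is defined by L = NΦ_B/I (flux linkage over current).
L = (2440)(1.200×10^-4 Wb)/(9.07 A) = 3.228×10^-2 H.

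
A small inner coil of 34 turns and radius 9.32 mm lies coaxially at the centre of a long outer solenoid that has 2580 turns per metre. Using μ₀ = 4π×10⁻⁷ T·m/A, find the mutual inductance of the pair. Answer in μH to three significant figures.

M ≈ 30.1 μH

The outer solenoid produces a uniform field B₁ = μ₀n₁I₁ across the inner coil,
so the flux linkage is N₂Φ = N₂B₁A₂ = μ₀n₁N₂A₂·I₁, giving M = μ₀n₁N₂A₂.
A₂ = πr² = π(9.320×10^-3 m)² = 2.729×10^-4 m².
M = (4π×10⁻⁷)(2580)(34)(2.729×10^-4) = 3.008×10^-5 H.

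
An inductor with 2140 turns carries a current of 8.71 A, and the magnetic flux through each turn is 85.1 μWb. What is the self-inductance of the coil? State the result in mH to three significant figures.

Self-inductance is defined by L = NΦ_B/I (flux linkage over current).
L = (2140)(8.510×10^-5 Wb)/(8.71 A) = 2.091×10^-2 H.

L ≈ 20.9 mH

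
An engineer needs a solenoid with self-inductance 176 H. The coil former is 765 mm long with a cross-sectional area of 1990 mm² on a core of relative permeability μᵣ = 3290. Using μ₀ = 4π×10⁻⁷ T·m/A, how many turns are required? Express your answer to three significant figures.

A = 1990 mm² = 1.990×10^-3 m².
From L = μ₀μᵣN²A/ℓ, N = √(Lℓ / (μ₀μᵣA)).
N = √[(176)(0.765) / ((4π×10⁻⁷)(3290)×1.990×10^-3)] = √(1.636×10^7) ≈ 4045.4.

N ≈ 4050 turns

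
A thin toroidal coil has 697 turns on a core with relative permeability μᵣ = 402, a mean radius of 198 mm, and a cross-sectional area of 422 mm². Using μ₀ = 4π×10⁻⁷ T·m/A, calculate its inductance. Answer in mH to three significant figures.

L ≈ 83.2 mH

For a thin toroid, L = μ₀μᵣN²A/(2πR).
L = (4π×10⁻⁷)(402)(697)²(4.220×10^-4) / (2π×0.198 m) = 8.3247×10^-2 H.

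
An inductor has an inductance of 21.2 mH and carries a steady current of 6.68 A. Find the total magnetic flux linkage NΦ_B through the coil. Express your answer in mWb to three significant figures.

From L = NΦ_B/I, the flux linkage is NΦ_B = LI.
NΦ_B = (2.120×10^-2 H)(6.68 A) = 0.1416 Wb.

NΦ_B ≈ 142 mWb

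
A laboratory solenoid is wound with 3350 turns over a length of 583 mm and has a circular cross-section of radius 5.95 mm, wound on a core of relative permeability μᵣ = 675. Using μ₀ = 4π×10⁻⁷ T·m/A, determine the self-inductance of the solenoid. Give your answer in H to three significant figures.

L ≈ 1.82 H

A = πr² = π(5.950×10^-3 m)² = 1.112×10^-4 m².
For a long solenoid, L = μ₀μᵣN²A/ℓ.
L = (4π×10⁻⁷)(675)(3350)²(1.112×10^-4)/(0.583 m) = 1.816 H.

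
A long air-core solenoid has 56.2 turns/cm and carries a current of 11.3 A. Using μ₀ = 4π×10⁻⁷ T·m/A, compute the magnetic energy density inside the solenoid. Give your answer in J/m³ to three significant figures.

B = μ₀nI = (4π×10⁻⁷)(5.620×10^3)(11.3) = 7.980×10^-2 T.
u = B²/(2μ₀) = (7.980×10^-2)²/(2×4π×10⁻⁷) = 2.534×10^3 J/m³.

u ≈ 2530 J/m³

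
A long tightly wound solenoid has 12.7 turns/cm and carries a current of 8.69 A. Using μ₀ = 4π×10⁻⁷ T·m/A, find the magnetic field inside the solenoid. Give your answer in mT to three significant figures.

Inside a long solenoid, B = μ₀nI.
B = (4π×10⁻⁷)(1.270×10^3 m⁻¹)(8.69 A) = 1.387×10^-2 T.

B ≈ 13.9 mT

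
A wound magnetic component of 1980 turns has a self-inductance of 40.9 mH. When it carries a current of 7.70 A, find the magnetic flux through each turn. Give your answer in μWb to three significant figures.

Φ_B ≈ 159 μWb

From L = NΦ_B/I, the flux per turn is Φ_B = LI/N.
Φ_B = (4.090×10^-2 H)(7.70 A)/1980 = 1.591×10^-4 Wb.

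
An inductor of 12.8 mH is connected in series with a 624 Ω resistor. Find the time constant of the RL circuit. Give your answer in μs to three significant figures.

τ = L/R = (1.280×10^-2 H)/(624 Ω) = 2.051×10^-5 s.

τ ≈ 20.5 μs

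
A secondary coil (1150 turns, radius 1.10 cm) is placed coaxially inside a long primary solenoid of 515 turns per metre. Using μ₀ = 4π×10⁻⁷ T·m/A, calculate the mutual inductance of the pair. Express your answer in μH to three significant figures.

The outer solenoid produces a uniform field B₁ = μ₀n₁I₁ across the inner coil,
so the flux linkage is N₂Φ = N₂B₁A₂ = μ₀n₁N₂A₂·I₁, giving M = μ₀n₁N₂A₂.
A₂ = πr² = π(1.100×10^-2 m)² = 3.801×10^-4 m².
M = (4π×10⁻⁷)(515)(1150)(3.801×10^-4) = 2.829×10^-4 H.

M ≈ 283 μH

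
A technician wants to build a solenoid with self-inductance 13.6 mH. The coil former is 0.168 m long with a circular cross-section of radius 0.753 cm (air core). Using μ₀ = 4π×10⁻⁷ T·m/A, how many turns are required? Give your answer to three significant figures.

A = πr² = π(7.530×10^-3 m)² = 1.781×10^-4 m².
From L = μ₀N²A/ℓ, N = √(Lℓ / (μ₀A)).
N = √[(1.360×10^-2)(0.168) / ((4π×10⁻⁷)×1.781×10^-4)] = √(1.021×10^7) ≈ 3194.8.

N ≈ 3190 turns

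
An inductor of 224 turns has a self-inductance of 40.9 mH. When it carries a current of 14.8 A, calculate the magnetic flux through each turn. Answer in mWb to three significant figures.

Φ_B ≈ 2.70 mWb

From L = NΦ_B/I, the flux per turn is Φ_B = LI/N.
Φ_B = (4.090×10^-2 H)(14.8 A)/224 = 2.702×10^-3 Wb.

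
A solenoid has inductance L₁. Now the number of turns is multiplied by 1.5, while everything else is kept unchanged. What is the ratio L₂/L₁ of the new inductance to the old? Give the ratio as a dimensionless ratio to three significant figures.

For a solenoid, L ∝ μᵣN²A/ℓ.
L₂/L₁ = (1.5)^2 = 2.25.

L₂/L₁ = 2.25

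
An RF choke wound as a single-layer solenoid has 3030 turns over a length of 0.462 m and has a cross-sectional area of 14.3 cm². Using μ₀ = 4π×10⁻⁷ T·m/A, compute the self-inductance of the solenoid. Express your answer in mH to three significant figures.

L ≈ 35.7 mH

A = 14.3 cm² = 1.430×10^-3 m².
For a long solenoid, L = μ₀N²A/ℓ.
L = (4π×10⁻⁷)(3030)²(1.430×10^-3)/(0.462 m) = 3.571×10^-2 H.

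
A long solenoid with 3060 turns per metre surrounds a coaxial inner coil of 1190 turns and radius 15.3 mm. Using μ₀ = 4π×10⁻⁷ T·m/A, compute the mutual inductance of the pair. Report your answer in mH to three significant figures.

M ≈ 3.37 mH

The outer solenoid produces a uniform field B₁ = μ₀n₁I₁ across the inner coil,
so the flux linkage is N₂Φ = N₂B₁A₂ = μ₀n₁N₂A₂·I₁, giving M = μ₀n₁N₂A₂.
A₂ = πr² = π(1.530×10^-2 m)² = 7.354×10^-4 m².
M = (4π×10⁻⁷)(3060)(1190)(7.354×10^-4) = 3.365×10^-3 H.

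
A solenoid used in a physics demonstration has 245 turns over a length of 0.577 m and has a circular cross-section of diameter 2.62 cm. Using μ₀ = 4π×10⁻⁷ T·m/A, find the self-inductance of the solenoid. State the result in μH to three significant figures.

L ≈ 70.5 μH

A = π(d/2)² = π(1.310×10^-2 m)² = 5.391×10^-4 m².
For a long solenoid, L = μ₀N²A/ℓ.
L = (4π×10⁻⁷)(245)²(5.391×10^-4)/(0.577 m) = 7.048×10^-5 H.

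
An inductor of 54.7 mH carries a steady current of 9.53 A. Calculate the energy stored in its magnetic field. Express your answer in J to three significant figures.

Stored magnetic energy: U = ½LI².
U = ½(5.470×10^-2 H)(9.53 A)² = 2.484 J.

U ≈ 2.48 J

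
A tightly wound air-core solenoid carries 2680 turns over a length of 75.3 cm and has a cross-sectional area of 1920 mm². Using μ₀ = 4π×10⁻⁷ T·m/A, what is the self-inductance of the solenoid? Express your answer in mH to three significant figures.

L ≈ 23.0 mH

A = 1920 mm² = 1.920×10^-3 m².
For a long solenoid, L = μ₀N²A/ℓ.
L = (4π×10⁻⁷)(2680)²(1.920×10^-3)/(0.753 m) = 2.301×10^-2 H.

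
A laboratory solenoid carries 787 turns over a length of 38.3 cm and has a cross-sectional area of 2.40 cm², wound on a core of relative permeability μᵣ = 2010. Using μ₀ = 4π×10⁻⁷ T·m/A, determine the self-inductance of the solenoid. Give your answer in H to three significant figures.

A = 2.40 cm² = 2.400×10^-4 m².
For a long solenoid, L = μ₀μᵣN²A/ℓ.
L = (4π×10⁻⁷)(2010)(787)²(2.400×10^-4)/(0.383 m) = 0.9803 H.

L ≈ 0.980 H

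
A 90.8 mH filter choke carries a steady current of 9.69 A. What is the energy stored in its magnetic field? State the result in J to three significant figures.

U ≈ 4.26 J

Stored magnetic energy: U = ½LI².
U = ½(9.080×10^-2 H)(9.69 A)² = 4.263 J.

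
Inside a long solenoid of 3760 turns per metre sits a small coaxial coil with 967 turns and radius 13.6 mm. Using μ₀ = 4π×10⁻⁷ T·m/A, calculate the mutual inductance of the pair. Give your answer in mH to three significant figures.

M ≈ 2.65 mH

The outer solenoid produces a uniform field B₁ = μ₀n₁I₁ across the inner coil,
so the flux linkage is N₂Φ = N₂B₁A₂ = μ₀n₁N₂A₂·I₁, giving M = μ₀n₁N₂A₂.
A₂ = πr² = π(1.360×10^-2 m)² = 5.811×10^-4 m².
M = (4π×10⁻⁷)(3760)(967)(5.811×10^-4) = 2.6549×10^-3 H.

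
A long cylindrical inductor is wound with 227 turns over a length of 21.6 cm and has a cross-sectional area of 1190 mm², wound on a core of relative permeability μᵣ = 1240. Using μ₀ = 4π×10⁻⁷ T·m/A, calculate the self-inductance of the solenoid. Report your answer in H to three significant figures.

L ≈ 0.442 H

A = 1190 mm² = 1.190×10^-3 m².
For a long solenoid, L = μ₀μᵣN²A/ℓ.
L = (4π×10⁻⁷)(1240)(227)²(1.190×10^-3)/(0.216 m) = 0.4424 H.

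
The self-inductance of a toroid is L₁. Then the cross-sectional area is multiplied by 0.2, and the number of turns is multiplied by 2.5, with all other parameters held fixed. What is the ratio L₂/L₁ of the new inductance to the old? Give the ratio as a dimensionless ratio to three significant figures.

For a toroid, L ∝ μᵣN²A/R.
L₂/L₁ = (0.2) × (2.5)^2 = 1.25.

L₂/L₁ = 1.25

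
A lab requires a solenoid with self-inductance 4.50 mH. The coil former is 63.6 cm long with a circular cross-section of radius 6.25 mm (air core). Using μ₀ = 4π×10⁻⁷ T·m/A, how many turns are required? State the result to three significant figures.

N ≈ 4310 turns

A = πr² = π(6.250×10^-3 m)² = 1.227×10^-4 m².
From L = μ₀N²A/ℓ, N = √(Lℓ / (μ₀A)).
N = √[(4.500×10^-3)(0.636) / ((4π×10⁻⁷)×1.227×10^-4)] = √(1.856×10^7) ≈ 4308.0.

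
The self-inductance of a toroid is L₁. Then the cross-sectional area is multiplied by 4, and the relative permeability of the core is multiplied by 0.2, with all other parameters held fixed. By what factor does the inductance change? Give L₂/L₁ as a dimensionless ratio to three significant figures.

L₂/L₁ = 0.800

For a toroid, L ∝ μᵣN²A/R.
L₂/L₁ = (4) × (0.2) = 0.800.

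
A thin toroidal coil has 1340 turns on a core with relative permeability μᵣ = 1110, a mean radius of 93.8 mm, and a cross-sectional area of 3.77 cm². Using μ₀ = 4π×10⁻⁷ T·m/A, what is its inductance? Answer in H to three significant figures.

For a thin toroid, L = μ₀μᵣN²A/(2πR).
L = (4π×10⁻⁷)(1110)(1340)²(3.770×10^-4) / (2π×9.380×10^-2 m) = 1.602 H.

L ≈ 1.60 H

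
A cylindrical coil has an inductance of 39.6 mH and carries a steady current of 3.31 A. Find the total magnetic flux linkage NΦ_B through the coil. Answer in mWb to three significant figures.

From L = NΦ_B/I, the flux linkage is NΦ_B = LI.
NΦ_B = (3.960×10^-2 H)(3.31 A) = 0.1311 Wb.

NΦ_B ≈ 131 mWb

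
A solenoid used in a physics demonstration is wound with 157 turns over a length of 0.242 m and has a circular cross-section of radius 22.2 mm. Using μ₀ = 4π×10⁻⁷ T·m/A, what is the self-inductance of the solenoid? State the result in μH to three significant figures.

A = πr² = π(2.220×10^-2 m)² = 1.548×10^-3 m².
For a long solenoid, L = μ₀N²A/ℓ.
L = (4π×10⁻⁷)(157)²(1.548×10^-3)/(0.242 m) = 1.982×10^-4 H.

L ≈ 198 μH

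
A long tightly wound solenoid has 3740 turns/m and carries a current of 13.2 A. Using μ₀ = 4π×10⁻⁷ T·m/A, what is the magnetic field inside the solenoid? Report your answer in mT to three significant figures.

Inside a long solenoid, B = μ₀nI.
B = (4π×10⁻⁷)(3.740×10^3 m⁻¹)(13.2 A) = 6.204×10^-2 T.

B ≈ 62.0 mT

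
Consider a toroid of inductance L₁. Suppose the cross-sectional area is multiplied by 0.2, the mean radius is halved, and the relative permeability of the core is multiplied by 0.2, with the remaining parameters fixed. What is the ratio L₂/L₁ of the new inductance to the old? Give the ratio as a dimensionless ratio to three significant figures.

L₂/L₁ = 0.0800

For a toroid, L ∝ μᵣN²A/R.
L₂/L₁ = (0.2) × (0.5)^-1 × (0.2) = 0.0800.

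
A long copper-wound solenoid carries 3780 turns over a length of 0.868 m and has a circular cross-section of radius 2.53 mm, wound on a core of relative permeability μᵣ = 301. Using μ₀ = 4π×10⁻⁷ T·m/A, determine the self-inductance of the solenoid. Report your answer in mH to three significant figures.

A = πr² = π(2.530×10^-3 m)² = 2.011×10^-5 m².
For a long solenoid, L = μ₀μᵣN²A/ℓ.
L = (4π×10⁻⁷)(301)(3780)²(2.011×10^-5)/(0.868 m) = 0.1252 H.

L ≈ 125 mH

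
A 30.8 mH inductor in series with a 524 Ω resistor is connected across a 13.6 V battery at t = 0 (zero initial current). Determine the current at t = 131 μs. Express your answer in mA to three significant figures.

τ = L/R = 3.080×10^-2/524 = 5.878×10^-5 s; final current I_∞ = ε/R = 13.6/524 = 2.595×10^-2 A.
I(t) = I_∞(1 − e^(−t/τ)) with t/τ = 2.229.
I = (2.595×10^-2)(1 − e^(−2.229)) = 2.316×10^-2 A.

I ≈ 23.2 mA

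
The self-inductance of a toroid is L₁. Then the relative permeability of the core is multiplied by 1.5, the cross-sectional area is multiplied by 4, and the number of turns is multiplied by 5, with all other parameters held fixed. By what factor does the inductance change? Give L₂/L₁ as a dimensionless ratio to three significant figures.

L₂/L₁ = 150

For a toroid, L ∝ μᵣN²A/R.
L₂/L₁ = (1.5) × (4) × (5)^2 = 150.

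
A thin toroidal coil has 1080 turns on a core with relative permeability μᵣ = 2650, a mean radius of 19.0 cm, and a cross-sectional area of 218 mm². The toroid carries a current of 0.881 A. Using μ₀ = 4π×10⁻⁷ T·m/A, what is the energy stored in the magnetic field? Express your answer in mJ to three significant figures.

L = μ₀μᵣN²A/(2πR) = (4π×10⁻⁷)(2650)(1080)²(2.180×10^-4)/(2π×0.19) = 0.7093 H.
U = ½LI² = ½(0.7093)(0.881)² = 0.2753 J.

U ≈ 275 mJ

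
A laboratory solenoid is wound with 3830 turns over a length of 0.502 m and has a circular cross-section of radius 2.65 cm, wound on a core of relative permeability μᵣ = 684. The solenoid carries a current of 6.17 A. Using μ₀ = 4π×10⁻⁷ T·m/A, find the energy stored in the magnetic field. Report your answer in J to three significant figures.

U ≈ 1050 J

A = πr² = π(2.650×10^-2 m)² = 2.206×10^-3 m².
L = μ₀μᵣN²A/ℓ = (4π×10⁻⁷)(684)(3830)²(2.206×10^-3)/(0.502) = 55.41 H.
U = ½LI² = ½(55.41)(6.17)² = 1.0547×10^3 J.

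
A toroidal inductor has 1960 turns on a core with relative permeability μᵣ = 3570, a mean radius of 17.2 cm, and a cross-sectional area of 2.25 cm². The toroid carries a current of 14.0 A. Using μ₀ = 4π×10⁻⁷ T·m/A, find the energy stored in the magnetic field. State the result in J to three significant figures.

U ≈ 352 J

L = μ₀μᵣN²A/(2πR) = (4π×10⁻⁷)(3570)(1960)²(2.250×10^-4)/(2π×0.172) = 3.588 H.
U = ½LI² = ½(3.588)(14.0)² = 351.6 J.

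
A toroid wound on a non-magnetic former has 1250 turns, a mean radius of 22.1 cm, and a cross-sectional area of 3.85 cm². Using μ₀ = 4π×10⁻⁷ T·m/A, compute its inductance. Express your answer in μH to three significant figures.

L ≈ 544 μH

For a thin toroid, L = μ₀N²A/(2πR).
L = (4π×10⁻⁷)(1250)²(3.850×10^-4) / (2π×0.221 m) = 5.444×10^-4 H.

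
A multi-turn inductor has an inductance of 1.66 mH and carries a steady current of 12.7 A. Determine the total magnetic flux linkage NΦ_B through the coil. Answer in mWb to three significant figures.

NΦ_B ≈ 21.1 mWb

From L = NΦ_B/I, the flux linkage is NΦ_B = LI.
NΦ_B = (1.660×10^-3 H)(12.7 A) = 2.108×10^-2 Wb.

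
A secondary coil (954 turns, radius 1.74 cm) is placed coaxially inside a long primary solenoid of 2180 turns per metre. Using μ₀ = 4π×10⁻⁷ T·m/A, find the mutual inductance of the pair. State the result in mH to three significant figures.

M ≈ 2.49 mH

The outer solenoid produces a uniform field B₁ = μ₀n₁I₁ across the inner coil,
so the flux linkage is N₂Φ = N₂B₁A₂ = μ₀n₁N₂A₂·I₁, giving M = μ₀n₁N₂A₂.
A₂ = πr² = π(1.740×10^-2 m)² = 9.511×10^-4 m².
M = (4π×10⁻⁷)(2180)(954)(9.511×10^-4) = 2.486×10^-3 H.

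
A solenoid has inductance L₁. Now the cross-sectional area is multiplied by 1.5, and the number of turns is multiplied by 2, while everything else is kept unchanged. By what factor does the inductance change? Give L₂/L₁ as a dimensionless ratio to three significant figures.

For a solenoid, L ∝ μᵣN²A/ℓ.
L₂/L₁ = (1.5) × (2)^2 = 6.00.

L₂/L₁ = 6.00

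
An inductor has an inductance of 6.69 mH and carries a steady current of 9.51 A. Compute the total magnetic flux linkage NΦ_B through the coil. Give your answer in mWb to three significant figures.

From L = NΦ_B/I, the flux linkage is NΦ_B = LI.
NΦ_B = (6.690×10^-3 H)(9.51 A) = 6.362×10^-2 Wb.

NΦ_B ≈ 63.6 mWb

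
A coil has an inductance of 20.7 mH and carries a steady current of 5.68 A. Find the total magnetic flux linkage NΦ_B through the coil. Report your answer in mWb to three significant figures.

From L = NΦ_B/I, the flux linkage is NΦ_B = LI.
NΦ_B = (2.070×10^-2 H)(5.68 A) = 0.1176 Wb.

NΦ_B ≈ 118 mWb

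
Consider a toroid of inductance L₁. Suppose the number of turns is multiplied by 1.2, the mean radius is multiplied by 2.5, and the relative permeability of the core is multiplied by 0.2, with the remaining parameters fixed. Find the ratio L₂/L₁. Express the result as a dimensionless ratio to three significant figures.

L₂/L₁ = 0.115

For a toroid, L ∝ μᵣN²A/R.
L₂/L₁ = (1.2)^2 × (2.5)^-1 × (0.2) = 0.115.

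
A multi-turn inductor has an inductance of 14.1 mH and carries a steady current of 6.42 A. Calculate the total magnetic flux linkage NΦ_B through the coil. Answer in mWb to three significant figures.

NΦ_B ≈ 90.5 mWb

From L = NΦ_B/I, the flux linkage is NΦ_B = LI.
NΦ_B = (1.410×10^-2 H)(6.42 A) = 9.052×10^-2 Wb.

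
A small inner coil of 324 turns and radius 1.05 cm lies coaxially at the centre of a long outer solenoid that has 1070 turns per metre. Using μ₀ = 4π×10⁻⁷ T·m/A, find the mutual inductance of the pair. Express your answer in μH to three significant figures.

The outer solenoid produces a uniform field B₁ = μ₀n₁I₁ across the inner coil,
so the flux linkage is N₂Φ = N₂B₁A₂ = μ₀n₁N₂A₂·I₁, giving M = μ₀n₁N₂A₂.
A₂ = πr² = π(1.050×10^-2 m)² = 3.464×10^-4 m².
M = (4π×10⁻⁷)(1070)(324)(3.464×10^-4) = 1.509×10^-4 H.

M ≈ 151 μH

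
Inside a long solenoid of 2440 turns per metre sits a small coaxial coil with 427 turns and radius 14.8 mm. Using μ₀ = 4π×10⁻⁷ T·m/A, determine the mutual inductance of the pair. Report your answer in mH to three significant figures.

M ≈ 0.901 mH

The outer solenoid produces a uniform field B₁ = μ₀n₁I₁ across the inner coil,
so the flux linkage is N₂Φ = N₂B₁A₂ = μ₀n₁N₂A₂·I₁, giving M = μ₀n₁N₂A₂.
A₂ = πr² = π(1.480×10^-2 m)² = 6.881×10^-4 m².
M = (4π×10⁻⁷)(2440)(427)(6.881×10^-4) = 9.010×10^-4 H.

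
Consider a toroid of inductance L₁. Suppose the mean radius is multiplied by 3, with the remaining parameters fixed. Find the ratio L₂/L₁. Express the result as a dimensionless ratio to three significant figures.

For a toroid, L ∝ μᵣN²A/R.
L₂/L₁ = (3)^-1 = 0.333.

L₂/L₁ = 0.333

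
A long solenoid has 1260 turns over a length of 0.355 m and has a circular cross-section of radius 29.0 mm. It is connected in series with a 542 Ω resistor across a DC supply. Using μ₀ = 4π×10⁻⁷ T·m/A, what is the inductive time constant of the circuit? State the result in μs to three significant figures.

A = πr² = π(2.900×10^-2 m)² = 2.642×10^-3 m².
L = μ₀N²A/ℓ = (4π×10⁻⁷)(1260)²(2.642×10^-3)/(0.355) = 1.4848×10^-2 H.
τ = L/R = (1.4848×10^-2)/(542) = 2.739×10^-5 s.

τ ≈ 27.4 μs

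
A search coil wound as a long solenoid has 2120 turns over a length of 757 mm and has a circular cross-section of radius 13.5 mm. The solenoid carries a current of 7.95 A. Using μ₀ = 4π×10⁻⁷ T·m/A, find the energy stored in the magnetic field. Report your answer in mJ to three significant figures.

A = πr² = π(1.350×10^-2 m)² = 5.726×10^-4 m².
L = μ₀N²A/ℓ = (4π×10⁻⁷)(2120)²(5.726×10^-4)/(0.757) = 4.272×10^-3 H.
U = ½LI² = ½(4.272×10^-3)(7.95)² = 0.135 J.

U ≈ 135 mJ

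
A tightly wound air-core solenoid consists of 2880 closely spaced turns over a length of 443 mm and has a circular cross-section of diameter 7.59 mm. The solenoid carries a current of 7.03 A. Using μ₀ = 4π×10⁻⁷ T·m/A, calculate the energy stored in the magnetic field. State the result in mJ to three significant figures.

U ≈ 26.3 mJ

A = π(d/2)² = π(3.795×10^-3 m)² = 4.5245×10^-5 m².
L = μ₀N²A/ℓ = (4π×10⁻⁷)(2880)²(4.5245×10^-5)/(0.443) = 1.0645×10^-3 H.
U = ½LI² = ½(1.0645×10^-3)(7.03)² = 2.631×10^-2 J.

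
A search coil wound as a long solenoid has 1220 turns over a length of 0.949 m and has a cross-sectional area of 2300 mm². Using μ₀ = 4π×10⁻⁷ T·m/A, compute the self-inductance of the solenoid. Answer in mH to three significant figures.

A = 2300 mm² = 2.300×10^-3 m².
For a long solenoid, L = μ₀N²A/ℓ.
L = (4π×10⁻⁷)(1220)²(2.300×10^-3)/(0.949 m) = 4.533×10^-3 H.

L ≈ 4.53 mH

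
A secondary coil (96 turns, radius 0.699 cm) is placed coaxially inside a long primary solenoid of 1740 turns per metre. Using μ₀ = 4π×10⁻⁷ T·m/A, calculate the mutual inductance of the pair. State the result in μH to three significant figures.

M ≈ 32.2 μH

The outer solenoid produces a uniform field B₁ = μ₀n₁I₁ across the inner coil,
so the flux linkage is N₂Φ = N₂B₁A₂ = μ₀n₁N₂A₂·I₁, giving M = μ₀n₁N₂A₂.
A₂ = πr² = π(6.990×10^-3 m)² = 1.53499×10^-4 m².
M = (4π×10⁻⁷)(1740)(96)(1.53499×10^-4) = 3.222×10^-5 H.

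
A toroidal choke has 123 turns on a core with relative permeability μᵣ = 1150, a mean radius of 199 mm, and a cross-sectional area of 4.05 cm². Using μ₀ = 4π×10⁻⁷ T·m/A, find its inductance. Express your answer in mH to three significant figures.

For a thin toroid, L = μ₀μᵣN²A/(2πR).
L = (4π×10⁻⁷)(1150)(123)²(4.050×10^-4) / (2π×0.199 m) = 7.082×10^-3 H.

L ≈ 7.08 mH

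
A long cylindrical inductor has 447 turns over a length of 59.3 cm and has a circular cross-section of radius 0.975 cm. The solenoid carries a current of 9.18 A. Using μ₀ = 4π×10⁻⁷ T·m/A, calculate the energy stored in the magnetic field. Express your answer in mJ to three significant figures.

U ≈ 5.33 mJ

A = πr² = π(9.750×10^-3 m)² = 2.986×10^-4 m².
L = μ₀N²A/ℓ = (4π×10⁻⁷)(447)²(2.986×10^-4)/(0.593) = 1.2645×10^-4 H.
U = ½LI² = ½(1.2645×10^-4)(9.18)² = 5.328×10^-3 J.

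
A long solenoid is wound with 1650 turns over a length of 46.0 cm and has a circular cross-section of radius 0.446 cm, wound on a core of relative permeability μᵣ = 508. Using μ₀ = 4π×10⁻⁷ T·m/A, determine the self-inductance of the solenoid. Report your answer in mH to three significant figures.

A = πr² = π(4.460×10^-3 m)² = 6.249×10^-5 m².
For a long solenoid, L = μ₀μᵣN²A/ℓ.
L = (4π×10⁻⁷)(508)(1650)²(6.249×10^-5)/(0.46 m) = 0.2361 H.

L ≈ 236 mH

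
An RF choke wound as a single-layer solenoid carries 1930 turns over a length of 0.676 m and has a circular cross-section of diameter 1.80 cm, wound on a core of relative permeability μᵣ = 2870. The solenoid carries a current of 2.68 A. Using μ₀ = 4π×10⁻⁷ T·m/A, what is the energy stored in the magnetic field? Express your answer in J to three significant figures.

U ≈ 18.2 J

A = π(d/2)² = π(9.000×10^-3 m)² = 2.5447×10^-4 m².
L = μ₀μᵣN²A/ℓ = (4π×10⁻⁷)(2870)(1930)²(2.5447×10^-4)/(0.676) = 5.057 H.
U = ½LI² = ½(5.057)(2.68)² = 18.16 J.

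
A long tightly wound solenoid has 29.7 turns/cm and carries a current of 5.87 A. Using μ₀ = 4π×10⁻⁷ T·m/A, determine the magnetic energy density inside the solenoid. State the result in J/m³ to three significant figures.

B = μ₀nI = (4π×10⁻⁷)(2.970×10^3)(5.87) = 2.191×10^-2 T.
u = B²/(2μ₀) = (2.191×10^-2)²/(2×4π×10⁻⁷) = 191 J/m³.

u ≈ 191 J/m³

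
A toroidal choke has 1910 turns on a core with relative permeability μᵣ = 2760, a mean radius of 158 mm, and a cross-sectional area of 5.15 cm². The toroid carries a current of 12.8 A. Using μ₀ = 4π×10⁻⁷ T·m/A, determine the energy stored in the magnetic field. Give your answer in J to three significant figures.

U ≈ 538 J

L = μ₀μᵣN²A/(2πR) = (4π×10⁻⁷)(2760)(1910)²(5.150×10^-4)/(2π×0.158) = 6.564 H.
U = ½LI² = ½(6.564)(12.8)² = 537.7 J.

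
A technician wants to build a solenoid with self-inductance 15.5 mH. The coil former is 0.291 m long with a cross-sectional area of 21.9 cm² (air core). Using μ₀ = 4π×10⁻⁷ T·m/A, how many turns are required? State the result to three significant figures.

N ≈ 1280 turns

A = 21.9 cm² = 2.190×10^-3 m².
From L = μ₀N²A/ℓ, N = √(Lℓ / (μ₀A)).
N = √[(1.550×10^-2)(0.291) / ((4π×10⁻⁷)×2.190×10^-3)] = √(1.639×10^6) ≈ 1280.2.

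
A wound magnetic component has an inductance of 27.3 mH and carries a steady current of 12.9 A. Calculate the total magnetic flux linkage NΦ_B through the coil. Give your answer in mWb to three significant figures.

NΦ_B ≈ 352 mWb

From L = NΦ_B/I, the flux linkage is NΦ_B = LI.
NΦ_B = (2.730×10^-2 H)(12.9 A) = 0.3522 Wb.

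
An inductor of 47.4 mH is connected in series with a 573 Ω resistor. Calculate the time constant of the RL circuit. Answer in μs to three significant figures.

τ ≈ 82.7 μs

τ = L/R = (4.740×10^-2 H)/(573 Ω) = 8.272×10^-5 s.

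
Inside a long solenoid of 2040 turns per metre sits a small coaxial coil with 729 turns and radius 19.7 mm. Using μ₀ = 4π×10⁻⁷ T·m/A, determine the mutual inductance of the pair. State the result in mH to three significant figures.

The outer solenoid produces a uniform field B₁ = μ₀n₁I₁ across the inner coil,
so the flux linkage is N₂Φ = N₂B₁A₂ = μ₀n₁N₂A₂·I₁, giving M = μ₀n₁N₂A₂.
A₂ = πr² = π(1.970×10^-2 m)² = 1.219×10^-3 m².
M = (4π×10⁻⁷)(2040)(729)(1.219×10^-3) = 2.279×10^-3 H.

M ≈ 2.28 mH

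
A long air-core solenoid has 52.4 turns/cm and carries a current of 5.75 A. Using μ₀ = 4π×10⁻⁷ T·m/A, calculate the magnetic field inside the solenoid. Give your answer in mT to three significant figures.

Inside a long solenoid, B = μ₀nI.
B = (4π×10⁻⁷)(5.240×10^3 m⁻¹)(5.75 A) = 3.786×10^-2 T.

B ≈ 37.9 mT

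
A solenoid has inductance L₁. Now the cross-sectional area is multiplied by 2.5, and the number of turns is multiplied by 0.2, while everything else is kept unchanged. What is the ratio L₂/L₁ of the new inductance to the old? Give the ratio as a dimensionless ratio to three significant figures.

L₂/L₁ = 0.100

For a solenoid, L ∝ μᵣN²A/ℓ.
L₂/L₁ = (2.5) × (0.2)^2 = 0.100.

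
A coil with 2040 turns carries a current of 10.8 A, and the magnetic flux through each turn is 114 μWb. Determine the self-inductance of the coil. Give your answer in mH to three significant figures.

Self-inductance is defined by L = NΦ_B/I (flux linkage over current).
L = (2040)(1.140×10^-4 Wb)/(10.8 A) = 2.153×10^-2 H.

L ≈ 21.5 mH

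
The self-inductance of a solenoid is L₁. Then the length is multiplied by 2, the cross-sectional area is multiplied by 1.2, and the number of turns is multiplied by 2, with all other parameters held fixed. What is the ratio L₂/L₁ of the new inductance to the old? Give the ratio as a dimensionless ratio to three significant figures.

For a solenoid, L ∝ μᵣN²A/ℓ.
L₂/L₁ = (2)^-1 × (1.2) × (2)^2 = 2.40.

L₂/L₁ = 2.40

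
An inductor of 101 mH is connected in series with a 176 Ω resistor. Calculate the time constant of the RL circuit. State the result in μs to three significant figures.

τ ≈ 574 μs

τ = L/R = (0.101 H)/(176 Ω) = 5.739×10^-4 s.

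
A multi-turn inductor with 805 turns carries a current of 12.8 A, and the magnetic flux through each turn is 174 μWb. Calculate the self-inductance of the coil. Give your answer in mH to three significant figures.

Self-inductance is defined by L = NΦ_B/I (flux linkage over current).
L = (805)(1.740×10^-4 Wb)/(12.8 A) = 1.094×10^-2 H.

L ≈ 10.9 mH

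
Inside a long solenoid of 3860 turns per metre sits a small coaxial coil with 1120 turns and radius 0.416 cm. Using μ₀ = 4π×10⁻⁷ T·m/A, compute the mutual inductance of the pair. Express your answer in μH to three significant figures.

M ≈ 295 μH

The outer solenoid produces a uniform field B₁ = μ₀n₁I₁ across the inner coil,
so the flux linkage is N₂Φ = N₂B₁A₂ = μ₀n₁N₂A₂·I₁, giving M = μ₀n₁N₂A₂.
A₂ = πr² = π(4.160×10^-3 m)² = 5.437×10^-5 m².
M = (4π×10⁻⁷)(3860)(1120)(5.437×10^-5) = 2.954×10^-4 H.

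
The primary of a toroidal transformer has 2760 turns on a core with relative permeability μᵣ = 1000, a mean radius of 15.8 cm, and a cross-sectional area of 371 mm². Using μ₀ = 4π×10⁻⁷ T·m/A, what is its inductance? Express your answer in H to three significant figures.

For a thin toroid, L = μ₀μᵣN²A/(2πR).
L = (4π×10⁻⁷)(1000)(2760)²(3.710×10^-4) / (2π×0.158 m) = 3.577 H.

L ≈ 3.58 H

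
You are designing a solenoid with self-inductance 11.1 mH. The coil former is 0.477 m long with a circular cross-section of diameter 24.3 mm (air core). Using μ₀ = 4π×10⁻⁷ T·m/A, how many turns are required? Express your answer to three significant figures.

A = π(d/2)² = π(1.215×10^-2 m)² = 4.638×10^-4 m².
From L = μ₀N²A/ℓ, N = √(Lℓ / (μ₀A)).
N = √[(1.110×10^-2)(0.477) / ((4π×10⁻⁷)×4.638×10^-4)] = √(9.085×10^6) ≈ 3014.1.

N ≈ 3010 turns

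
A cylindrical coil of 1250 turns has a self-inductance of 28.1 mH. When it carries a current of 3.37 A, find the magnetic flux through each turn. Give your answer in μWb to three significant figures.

Φ_B ≈ 75.8 μWb

From L = NΦ_B/I, the flux per turn is Φ_B = LI/N.
Φ_B = (2.810×10^-2 H)(3.37 A)/1250 = 7.576×10^-5 Wb.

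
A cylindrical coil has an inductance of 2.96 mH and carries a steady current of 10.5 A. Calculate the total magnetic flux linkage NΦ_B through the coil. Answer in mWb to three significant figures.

From L = NΦ_B/I, the flux linkage is NΦ_B = LI.
NΦ_B = (2.960×10^-3 H)(10.5 A) = 3.108×10^-2 Wb.

NΦ_B ≈ 31.1 mWb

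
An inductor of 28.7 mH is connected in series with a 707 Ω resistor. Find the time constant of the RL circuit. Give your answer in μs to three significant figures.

τ ≈ 40.6 μs

τ = L/R = (2.870×10^-2 H)/(707 Ω) = 4.059×10^-5 s.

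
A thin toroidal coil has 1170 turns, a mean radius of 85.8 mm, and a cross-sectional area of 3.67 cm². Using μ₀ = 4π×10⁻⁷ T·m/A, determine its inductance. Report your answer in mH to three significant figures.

L ≈ 1.17 mH

For a thin toroid, L = μ₀N²A/(2πR).
L = (4π×10⁻⁷)(1170)²(3.670×10^-4) / (2π×8.580×10^-2 m) = 1.171×10^-3 H.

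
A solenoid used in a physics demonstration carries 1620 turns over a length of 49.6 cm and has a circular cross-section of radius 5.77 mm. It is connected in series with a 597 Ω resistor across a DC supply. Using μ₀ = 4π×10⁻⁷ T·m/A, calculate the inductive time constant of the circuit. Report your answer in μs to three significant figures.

τ ≈ 1.16 μs

A = πr² = π(5.770×10^-3 m)² = 1.046×10^-4 m².
L = μ₀N²A/ℓ = (4π×10⁻⁷)(1620)²(1.046×10^-4)/(0.496) = 6.954×10^-4 H.
τ = L/R = (6.954×10^-4)/(597) = 1.1649×10^-6 s.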